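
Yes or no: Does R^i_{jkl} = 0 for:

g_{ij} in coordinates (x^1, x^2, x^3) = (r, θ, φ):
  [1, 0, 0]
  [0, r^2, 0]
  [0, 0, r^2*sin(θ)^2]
Non-zero Christoffel symbols:
Γ^r_{θ θ} = -r
Γ^r_{φ φ} = -r*sin(θ)^2
Γ^θ_{r θ} = 1/r
Γ^θ_{φ φ} = -sin(2*θ)/2
Γ^φ_{r φ} = 1/r
Γ^φ_{θ φ} = 1/tan(θ)
Ricci tensor: R_{rr} = 0, R_{rθ} = 0, R_{rφ} = 0, R_{θθ} = 0, R_{θφ} = 0, R_{φφ} = 0
All R_{ij} vanish; in 3 dimensions the Riemann tensor is fully determined by the Ricci tensor, so R^i_{jkl} = 0: the metric is flat (curvilinear coordinates on flat space).
Yes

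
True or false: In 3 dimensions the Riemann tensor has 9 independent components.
n^2(n^2-1)/12 = 9·8/12 = 6 independent components for n = 3.
False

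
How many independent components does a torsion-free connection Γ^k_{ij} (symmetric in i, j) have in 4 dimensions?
Γ^k_{ij} has n choices for the upper index and n(n+1)/2 independent symmetric lower index pairs.
Total = 4 × 4×5/2 = 4 × 10 = 40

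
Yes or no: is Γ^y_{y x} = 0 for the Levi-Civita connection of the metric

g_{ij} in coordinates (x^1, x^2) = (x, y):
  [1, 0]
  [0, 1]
Γ^y_{y x} = (1/2) g^{yy} (∂_y g_{yx} + ∂_x g_{yy} - ∂_y g_{yx}) = (1/2)(1)((0) + (0) - (0)) = 0
This equals the proposed value 0.
Yes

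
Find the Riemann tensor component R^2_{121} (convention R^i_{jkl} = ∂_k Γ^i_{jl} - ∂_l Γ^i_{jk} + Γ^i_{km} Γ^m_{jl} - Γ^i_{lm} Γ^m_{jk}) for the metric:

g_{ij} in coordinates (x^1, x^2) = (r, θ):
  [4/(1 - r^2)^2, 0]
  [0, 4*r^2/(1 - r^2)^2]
Non-zero Christoffel symbols (Γ^k_{ij} = Γ^k_{ji}):
Γ^r_{r r} = 2*r/(1 - r^2)
Γ^r_{θ θ} = (r^3 + r)/(r^2 - 1)
Γ^θ_{r θ} = (-r^2 - 1)/(r^3 - r)
R^θ_{r θ r} = ∂_θ Γ^θ_{r r} - ∂_r Γ^θ_{r θ} + Γ^θ_{θ m} Γ^m_{r r} - Γ^θ_{r m} Γ^m_{r θ}
  = (0) - ((r^4 + 4*r^2 - 1)/(r^3 - r)^2) + (2*(r^2 + 1)/(r^2 - 1)^2) - ((r^2 + 1)^2/(r^3 - r)^2) = -4/(r^2 - 1)^2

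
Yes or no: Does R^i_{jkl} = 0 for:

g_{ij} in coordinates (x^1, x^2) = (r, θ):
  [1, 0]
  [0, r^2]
Non-zero Christoffel symbols:
Γ^r_{θ θ} = -r
Γ^θ_{r θ} = 1/r
Ricci tensor: R_{rr} = 0, R_{rθ} = 0, R_{θθ} = 0
All R_{ij} vanish; in 2 dimensions the Riemann tensor is fully determined by the Ricci tensor, so R^i_{jkl} = 0: the metric is flat (curvilinear coordinates on flat space).
Yes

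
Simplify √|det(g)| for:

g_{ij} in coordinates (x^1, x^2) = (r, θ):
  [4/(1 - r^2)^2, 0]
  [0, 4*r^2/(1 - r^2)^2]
det(g) = 16*r^2/(1 - r^2)^4
√|det(g)| = 4*r/(r^2 - 1)^2
Volume element: dV = 4*r/(r^2 - 1)^2 dr dθ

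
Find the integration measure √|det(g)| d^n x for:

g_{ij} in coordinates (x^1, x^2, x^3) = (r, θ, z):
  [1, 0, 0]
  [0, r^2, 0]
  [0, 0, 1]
det(g) = r^2
√|det(g)| = r
Volume element: dV = r dr dθ dz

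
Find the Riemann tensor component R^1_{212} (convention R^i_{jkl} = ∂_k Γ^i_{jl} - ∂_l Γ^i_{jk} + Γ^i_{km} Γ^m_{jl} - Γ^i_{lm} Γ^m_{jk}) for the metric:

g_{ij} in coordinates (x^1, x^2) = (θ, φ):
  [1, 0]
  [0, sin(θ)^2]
Non-zero Christoffel symbols (Γ^k_{ij} = Γ^k_{ji}):
Γ^θ_{φ φ} = -sin(2*θ)/2
Γ^φ_{θ φ} = 1/tan(θ)
R^θ_{φ θ φ} = ∂_θ Γ^θ_{φ φ} - ∂_φ Γ^θ_{φ θ} + Γ^θ_{θ m} Γ^m_{φ φ} - Γ^θ_{φ m} Γ^m_{φ θ}
  = (-cos(2*θ)) - (0) + (0) - (-cos(θ)^2) = sin(θ)^2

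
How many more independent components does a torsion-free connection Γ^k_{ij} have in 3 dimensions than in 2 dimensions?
Independent components in n dimensions: n × n(n+1)/2 = n^2(n+1)/2.
3D: 3 × 6 = 18
2D: 2 × 3 = 6
Difference = 18 - 6 = 12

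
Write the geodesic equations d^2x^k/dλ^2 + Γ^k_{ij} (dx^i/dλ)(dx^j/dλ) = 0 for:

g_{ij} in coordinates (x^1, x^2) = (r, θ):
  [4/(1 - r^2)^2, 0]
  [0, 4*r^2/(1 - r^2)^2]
Geodesic equation: d^2x^k/dλ^2 + Γ^k_{ij} (dx^i/dλ)(dx^j/dλ) = 0.
Non-zero Christoffel symbols:
Γ^r_{r r} = 2*r/(1 - r^2)
Γ^r_{θ θ} = (r^3 + r)/(r^2 - 1)
Γ^θ_{r θ} = (-r^2 - 1)/(r^3 - r)
Substituting (the symmetric pair Γ^k_{ij}, Γ^k_{ji} combines into a factor 2):
d^2r/dλ^2 + (2*r/(1 - r^2)) (dr/dλ)^2 + ((r^3 + r)/(r^2 - 1)) (dθ/dλ)^2 = 0
d^2θ/dλ^2 + ((-2*r^2 - 2)/(r^3 - r)) (dr/dλ)(dθ/dλ) = 0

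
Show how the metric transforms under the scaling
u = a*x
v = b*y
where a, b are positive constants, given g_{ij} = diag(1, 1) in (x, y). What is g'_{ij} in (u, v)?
Invert the transformation: x = u/a, y = v/b
g'_{ij} = (∂x^k/∂x'^i)(∂x^l/∂x'^j) g_{kl}; with g_{kl} = δ_{kl} this is Σ_k (∂x^k/∂x'^i)(∂x^k/∂x'^j).
Jacobian: ∂x/∂u = 1/a, ∂x/∂v = 0, ∂y/∂u = 0, ∂y/∂v = 1/b
g'_{uu} = (1/a)(1/a) + (0)(0) = 1/a^2
g'_{uv} = (1/a)(0) + (0)(1/b) = 0
g'_{vv} = (0)(0) + (1/b)(1/b) = 1/b^2
g'_{ij} = diag(1/a^2, 1/b^2)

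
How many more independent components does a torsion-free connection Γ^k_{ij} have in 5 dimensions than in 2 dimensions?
Independent components in n dimensions: n × n(n+1)/2 = n^2(n+1)/2.
5D: 5 × 15 = 75
2D: 2 × 3 = 6
Difference = 75 - 6 = 69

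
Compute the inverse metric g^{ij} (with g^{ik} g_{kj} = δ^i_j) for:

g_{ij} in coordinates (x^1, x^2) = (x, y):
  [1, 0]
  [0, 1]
The metric is diagonal, so g^{ij} is diagonal with entries 1/g_{ii}: diag(1, 1).
g^{ij}:
  [1, 0]
  [0, 1]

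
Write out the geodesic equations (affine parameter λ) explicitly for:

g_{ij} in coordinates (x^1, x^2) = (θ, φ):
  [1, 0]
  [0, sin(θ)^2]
Geodesic equation: d^2x^k/dλ^2 + Γ^k_{ij} (dx^i/dλ)(dx^j/dλ) = 0.
Non-zero Christoffel symbols:
Γ^θ_{φ φ} = -sin(2*θ)/2
Γ^φ_{θ φ} = 1/tan(θ)
Substituting (the symmetric pair Γ^k_{ij}, Γ^k_{ji} combines into a factor 2):
d^2θ/dλ^2 - (sin(2*θ)/2) (dφ/dλ)^2 = 0
d^2φ/dλ^2 + (2/tan(θ)) (dθ/dλ)(dφ/dλ) = 0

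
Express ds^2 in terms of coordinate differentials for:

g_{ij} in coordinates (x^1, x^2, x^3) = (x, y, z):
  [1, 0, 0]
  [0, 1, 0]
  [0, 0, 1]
ds^2 = g_{ij} dx^i dx^j; only the non-zero components contribute.
ds^2 = dx^2 + dy^2 + dz^2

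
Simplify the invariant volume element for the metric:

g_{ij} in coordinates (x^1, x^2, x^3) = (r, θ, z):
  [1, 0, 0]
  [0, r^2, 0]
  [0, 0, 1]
det(g) = r^2
√|det(g)| = r
Volume element: dV = r dr dθ dz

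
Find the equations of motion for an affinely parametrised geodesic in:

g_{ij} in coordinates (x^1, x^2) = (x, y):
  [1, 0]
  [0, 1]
Geodesic equation: d^2x^k/dλ^2 + Γ^k_{ij} (dx^i/dλ)(dx^j/dλ) = 0.
All Christoffel symbols vanish, so the geodesics are straight lines:
d^2x/dλ^2 = 0
d^2y/dλ^2 = 0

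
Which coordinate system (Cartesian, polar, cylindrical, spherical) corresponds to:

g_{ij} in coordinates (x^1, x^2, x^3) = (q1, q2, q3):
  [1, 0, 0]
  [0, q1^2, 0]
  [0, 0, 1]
The line element ds^2 = dq1^2 + q1^2 dq2^2 + dq3^2 is dr^2 + r^2 dθ^2 + dz^2 with q1 = r, q2 = θ, q3 = z.
cylindrical coordinates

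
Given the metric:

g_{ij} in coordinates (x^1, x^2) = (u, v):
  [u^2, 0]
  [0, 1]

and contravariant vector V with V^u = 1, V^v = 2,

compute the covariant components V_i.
V_i = g_{ij} V^j:
V_u = (u^2)(1) + (0)(2) = u^2
V_v = (0)(1) + (1)(2) = 2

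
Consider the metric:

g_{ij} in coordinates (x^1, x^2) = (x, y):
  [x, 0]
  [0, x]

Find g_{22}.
With x^1 = x, x^2 = y, g_{22} = g_{yy} is the row-2, column-2 entry of the matrix.
g_{22} = x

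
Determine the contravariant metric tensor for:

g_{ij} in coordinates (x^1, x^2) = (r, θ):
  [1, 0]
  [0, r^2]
The metric is diagonal, so g^{ij} is diagonal with entries 1/g_{ii}: diag(1, 1/(r^2)).
g^{ij}:
  [1, 0]
  [0, 1/r^2]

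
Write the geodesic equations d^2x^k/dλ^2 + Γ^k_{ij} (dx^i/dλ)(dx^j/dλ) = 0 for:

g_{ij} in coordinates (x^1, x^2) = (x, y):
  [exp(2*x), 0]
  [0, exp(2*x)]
Geodesic equation: d^2x^k/dλ^2 + Γ^k_{ij} (dx^i/dλ)(dx^j/dλ) = 0.
Non-zero Christoffel symbols:
Γ^x_{x x} = 1
Γ^x_{y y} = -1
Γ^y_{x y} = 1
Substituting (the symmetric pair Γ^k_{ij}, Γ^k_{ji} combines into a factor 2):
d^2x/dλ^2 + (dx/dλ)^2 - (dy/dλ)^2 = 0
d^2y/dλ^2 + 2 (dx/dλ)(dy/dλ) = 0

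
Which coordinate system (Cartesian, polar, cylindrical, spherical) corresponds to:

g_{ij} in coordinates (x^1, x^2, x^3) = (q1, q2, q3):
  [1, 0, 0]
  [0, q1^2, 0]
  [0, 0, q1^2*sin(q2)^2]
The line element ds^2 = dq1^2 + q1^2 dq2^2 + q1^2 sin(q2)^2 dq3^2 is dr^2 + r^2 dθ^2 + r^2 sin(θ)^2 dφ^2 with q1 = r, q2 = θ, q3 = φ.
spherical coordinates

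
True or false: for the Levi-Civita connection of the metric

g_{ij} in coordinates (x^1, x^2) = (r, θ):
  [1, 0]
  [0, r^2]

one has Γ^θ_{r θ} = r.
Γ^θ_{r θ} = (1/2) g^{θθ} (∂_r g_{θθ} + ∂_θ g_{θr} - ∂_θ g_{rθ}) = (1/2)(1/r^2)((2*r) + (0) - (0)) = 1/r
This differs from the proposed value r.
False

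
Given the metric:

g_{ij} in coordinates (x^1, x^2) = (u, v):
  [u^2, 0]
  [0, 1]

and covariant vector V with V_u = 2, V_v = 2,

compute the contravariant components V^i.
Inverse metric (diagonal): g^{uu} = 1/u^2, g^{vv} = 1
V^i = g^{ij} V_j:
V^u = (1/u^2)(2) + (0)(2) = 2/u^2
V^v = (0)(2) + (1)(2) = 2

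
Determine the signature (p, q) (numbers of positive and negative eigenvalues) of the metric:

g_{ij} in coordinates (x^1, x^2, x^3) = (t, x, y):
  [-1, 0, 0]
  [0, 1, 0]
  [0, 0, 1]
The metric is diagonal, so its eigenvalues are the diagonal entries: -1, 1, 1 (at a generic point, where coordinate-dependent entries are positive).
2 positive, 1 negative.
(2, 1) - Lorentzian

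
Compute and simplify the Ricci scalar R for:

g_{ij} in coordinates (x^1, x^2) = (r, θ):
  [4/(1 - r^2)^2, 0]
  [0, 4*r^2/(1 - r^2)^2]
Non-zero Christoffel symbols (Γ^k_{ij} = Γ^k_{ji}):
Γ^r_{r r} = 2*r/(1 - r^2)
Γ^r_{θ θ} = (r^3 + r)/(r^2 - 1)
Γ^θ_{r θ} = (-r^2 - 1)/(r^3 - r)
Ricci tensor (R_{ij} = R^k_{ikj}): R_{rr} = -4/(r^2 - 1)^2, R_{rθ} = 0, R_{θθ} = -4*r^2/(r^2 - 1)^2
Inverse metric: g^{rr} = (1 - r^2)^2/4, g^{θθ} = (1 - r^2)^2/(4*r^2)
R = g^{ij} R_{ij} = ((1 - r^2)^2/4)(-4/(r^2 - 1)^2) + ((1 - r^2)^2/(4*r^2))(-4*r^2/(r^2 - 1)^2) = -2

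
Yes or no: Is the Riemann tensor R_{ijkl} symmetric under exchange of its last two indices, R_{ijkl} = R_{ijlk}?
It is antisymmetric in the last pair: R_{ijkl} = -R_{ijlk}.
No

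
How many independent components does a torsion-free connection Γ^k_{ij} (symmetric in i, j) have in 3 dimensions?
Γ^k_{ij} has n choices for the upper index and n(n+1)/2 independent symmetric lower index pairs.
Total = 3 × 3×4/2 = 3 × 6 = 18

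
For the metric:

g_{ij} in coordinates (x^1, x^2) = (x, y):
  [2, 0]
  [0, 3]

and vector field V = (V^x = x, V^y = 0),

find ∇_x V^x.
All Christoffel symbols are zero.
∇_x V^x = ∂_x V^x + Γ^x_{x j} V^j
  = (1) + (0)(x) + (0)(0)
  = 1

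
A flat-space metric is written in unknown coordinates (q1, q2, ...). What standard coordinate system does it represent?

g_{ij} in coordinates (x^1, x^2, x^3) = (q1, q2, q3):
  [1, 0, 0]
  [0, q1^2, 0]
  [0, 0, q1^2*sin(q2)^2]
The line element ds^2 = dq1^2 + q1^2 dq2^2 + q1^2 sin(q2)^2 dq3^2 is dr^2 + r^2 dθ^2 + r^2 sin(θ)^2 dφ^2 with q1 = r, q2 = θ, q3 = φ.
spherical coordinates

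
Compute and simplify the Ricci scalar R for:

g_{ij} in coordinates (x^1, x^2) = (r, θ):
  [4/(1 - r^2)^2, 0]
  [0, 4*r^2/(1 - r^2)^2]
Non-zero Christoffel symbols (Γ^k_{ij} = Γ^k_{ji}):
Γ^r_{r r} = 2*r/(1 - r^2)
Γ^r_{θ θ} = (r^3 + r)/(r^2 - 1)
Γ^θ_{r θ} = (-r^2 - 1)/(r^3 - r)
Ricci tensor (R_{ij} = R^k_{ikj}): R_{rr} = -4/(r^2 - 1)^2, R_{rθ} = 0, R_{θθ} = -4*r^2/(r^2 - 1)^2
Inverse metric: g^{rr} = (1 - r^2)^2/4, g^{θθ} = (1 - r^2)^2/(4*r^2)
R = g^{ij} R_{ij} = ((1 - r^2)^2/4)(-4/(r^2 - 1)^2) + ((1 - r^2)^2/(4*r^2))(-4*r^2/(r^2 - 1)^2) = -2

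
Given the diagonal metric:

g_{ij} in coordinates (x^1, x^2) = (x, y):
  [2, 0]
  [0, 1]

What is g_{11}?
With x^1 = x, x^2 = y, g_{11} = g_{xx} is the row-1, column-1 entry of the matrix.
g_{11} = 2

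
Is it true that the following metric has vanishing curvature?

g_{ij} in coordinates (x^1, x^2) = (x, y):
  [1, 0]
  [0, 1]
All metric components are constant, so every Christoffel symbol vanishes and R^i_{jkl} = 0.
Yes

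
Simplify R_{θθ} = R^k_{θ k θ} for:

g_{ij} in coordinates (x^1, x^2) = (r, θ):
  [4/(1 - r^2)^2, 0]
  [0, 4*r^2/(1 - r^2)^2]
Non-zero Christoffel symbols (Γ^k_{ij} = Γ^k_{ji}):
Γ^r_{r r} = 2*r/(1 - r^2)
Γ^r_{θ θ} = (r^3 + r)/(r^2 - 1)
Γ^θ_{r θ} = (-r^2 - 1)/(r^3 - r)
R^r_{θ r θ} = ∂_r Γ^r_{θ θ} - ∂_θ Γ^r_{θ r} + Γ^r_{r m} Γ^m_{θ θ} - Γ^r_{θ m} Γ^m_{θ r}
  = ((r^4 - 4*r^2 - 1)/(r^2 - 1)^2) - (0) + (-2*r^2*(r^2 + 1)/(r^2 - 1)^2) - (-(r^2 + 1)^2/(r^2 - 1)^2) = -4*r^2/(r^2 - 1)^2
R^θ_{θ θ θ} = 0 (a repeated index in an antisymmetric pair)
R_{θθ} = R^r_{θ r θ} + R^θ_{θ θ θ} = (-4*r^2/(r^2 - 1)^2) + (0) = -4*r^2/(r^2 - 1)^2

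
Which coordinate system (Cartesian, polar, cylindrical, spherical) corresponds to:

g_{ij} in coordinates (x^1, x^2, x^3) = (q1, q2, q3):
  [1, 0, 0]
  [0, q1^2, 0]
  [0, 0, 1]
The line element ds^2 = dq1^2 + q1^2 dq2^2 + dq3^2 is dr^2 + r^2 dθ^2 + dz^2 with q1 = r, q2 = θ, q3 = z.
cylindrical coordinates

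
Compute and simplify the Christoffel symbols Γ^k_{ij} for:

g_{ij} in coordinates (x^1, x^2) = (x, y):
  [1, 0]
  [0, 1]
Using Γ^k_{ij} = (1/2) g^{km} (∂_i g_{mj} + ∂_j g_{mi} - ∂_m g_{ij}); the metric is diagonal, so only the m = k term contributes.
Every metric component is constant, so all ∂_m g_{ij} = 0 and every Christoffel symbol vanishes.
All Christoffel symbols are zero.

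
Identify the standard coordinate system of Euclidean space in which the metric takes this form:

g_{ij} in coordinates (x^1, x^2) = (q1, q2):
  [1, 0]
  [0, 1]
All components are constant and the metric is the identity, i.e. orthonormal rectilinear coordinates.
Cartesian (2D) coordinates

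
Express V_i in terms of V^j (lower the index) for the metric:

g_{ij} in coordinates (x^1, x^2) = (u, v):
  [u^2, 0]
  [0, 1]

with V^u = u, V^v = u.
V_i = g_{ij} V^j:
V_u = (u^2)(u) + (0)(u) = u^3
V_v = (0)(u) + (1)(u) = u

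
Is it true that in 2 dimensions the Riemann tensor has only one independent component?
The number of independent components is n^2(n^2-1)/12 = 4·3/12 = 1 for n = 2 (e.g. R_{1212}).
Yes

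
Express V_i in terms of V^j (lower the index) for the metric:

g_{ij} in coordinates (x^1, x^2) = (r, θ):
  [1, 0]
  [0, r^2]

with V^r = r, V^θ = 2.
V_i = g_{ij} V^j:
V_r = (1)(r) + (0)(2) = r
V_θ = (0)(r) + (r^2)(2) = 2*r^2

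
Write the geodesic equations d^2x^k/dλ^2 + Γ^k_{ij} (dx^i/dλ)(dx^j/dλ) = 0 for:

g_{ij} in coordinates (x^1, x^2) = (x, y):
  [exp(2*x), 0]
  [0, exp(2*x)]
Geodesic equation: d^2x^k/dλ^2 + Γ^k_{ij} (dx^i/dλ)(dx^j/dλ) = 0.
Non-zero Christoffel symbols:
Γ^x_{x x} = 1
Γ^x_{y y} = -1
Γ^y_{x y} = 1
Substituting (the symmetric pair Γ^k_{ij}, Γ^k_{ji} combines into a factor 2):
d^2x/dλ^2 + (dx/dλ)^2 - (dy/dλ)^2 = 0
d^2y/dλ^2 + 2 (dx/dλ)(dy/dλ) = 0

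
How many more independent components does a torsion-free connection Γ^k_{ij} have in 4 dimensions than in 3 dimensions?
Independent components in n dimensions: n × n(n+1)/2 = n^2(n+1)/2.
4D: 4 × 10 = 40
3D: 3 × 6 = 18
Difference = 40 - 18 = 22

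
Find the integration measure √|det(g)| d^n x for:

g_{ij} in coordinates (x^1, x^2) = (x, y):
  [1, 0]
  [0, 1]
det(g) = 1
√|det(g)| = 1
Volume element: dV = 1 dx dy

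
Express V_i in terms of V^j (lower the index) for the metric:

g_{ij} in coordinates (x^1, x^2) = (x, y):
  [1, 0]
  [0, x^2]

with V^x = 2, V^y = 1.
V_i = g_{ij} V^j:
V_x = (1)(2) + (0)(1) = 2
V_y = (0)(2) + (x^2)(1) = x^2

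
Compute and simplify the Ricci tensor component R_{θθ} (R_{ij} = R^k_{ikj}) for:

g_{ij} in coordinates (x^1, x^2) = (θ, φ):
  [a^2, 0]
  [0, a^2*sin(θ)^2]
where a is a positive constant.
Non-zero Christoffel symbols (Γ^k_{ij} = Γ^k_{ji}):
Γ^θ_{φ φ} = -sin(2*θ)/2
Γ^φ_{θ φ} = 1/tan(θ)
R^θ_{θ θ θ} = 0 (a repeated index in an antisymmetric pair)
R^φ_{θ φ θ} = ∂_φ Γ^φ_{θ θ} - ∂_θ Γ^φ_{θ φ} + Γ^φ_{φ m} Γ^m_{θ θ} - Γ^φ_{θ m} Γ^m_{θ φ}
  = (0) - (-1/sin(θ)^2) + (0) - (1/tan(θ)^2) = 1
R_{θθ} = R^θ_{θ θ θ} + R^φ_{θ φ θ} = (0) + (1) = 1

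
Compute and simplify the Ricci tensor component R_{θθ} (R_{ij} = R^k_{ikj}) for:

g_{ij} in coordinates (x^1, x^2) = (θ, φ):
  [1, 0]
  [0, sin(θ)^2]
Non-zero Christoffel symbols (Γ^k_{ij} = Γ^k_{ji}):
Γ^θ_{φ φ} = -sin(2*θ)/2
Γ^φ_{θ φ} = 1/tan(θ)
R^θ_{θ θ θ} = 0 (a repeated index in an antisymmetric pair)
R^φ_{θ φ θ} = ∂_φ Γ^φ_{θ θ} - ∂_θ Γ^φ_{θ φ} + Γ^φ_{φ m} Γ^m_{θ θ} - Γ^φ_{θ m} Γ^m_{θ φ}
  = (0) - (-1/sin(θ)^2) + (0) - (1/tan(θ)^2) = 1
R_{θθ} = R^θ_{θ θ θ} + R^φ_{θ φ θ} = (0) + (1) = 1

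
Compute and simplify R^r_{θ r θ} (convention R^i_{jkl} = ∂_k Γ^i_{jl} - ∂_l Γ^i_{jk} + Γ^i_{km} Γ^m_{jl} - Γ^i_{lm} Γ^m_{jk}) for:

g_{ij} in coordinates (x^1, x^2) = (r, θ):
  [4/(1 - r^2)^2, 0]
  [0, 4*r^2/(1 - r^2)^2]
Non-zero Christoffel symbols (Γ^k_{ij} = Γ^k_{ji}):
Γ^r_{r r} = 2*r/(1 - r^2)
Γ^r_{θ θ} = (r^3 + r)/(r^2 - 1)
Γ^θ_{r θ} = (-r^2 - 1)/(r^3 - r)
R^r_{θ r θ} = ∂_r Γ^r_{θ θ} - ∂_θ Γ^r_{θ r} + Γ^r_{r m} Γ^m_{θ θ} - Γ^r_{θ m} Γ^m_{θ r}
  = ((r^4 - 4*r^2 - 1)/(r^2 - 1)^2) - (0) + (-2*r^2*(r^2 + 1)/(r^2 - 1)^2) - (-(r^2 + 1)^2/(r^2 - 1)^2) = -4*r^2/(r^2 - 1)^2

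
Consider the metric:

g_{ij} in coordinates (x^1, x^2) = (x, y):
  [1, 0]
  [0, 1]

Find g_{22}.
With x^1 = x, x^2 = y, g_{22} = g_{yy} is the row-2, column-2 entry of the matrix.
g_{22} = 1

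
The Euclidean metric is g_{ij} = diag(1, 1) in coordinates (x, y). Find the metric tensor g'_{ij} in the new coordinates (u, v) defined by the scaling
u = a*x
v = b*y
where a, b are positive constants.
Invert the transformation: x = u/a, y = v/b
g'_{ij} = (∂x^k/∂x'^i)(∂x^l/∂x'^j) g_{kl}; with g_{kl} = δ_{kl} this is Σ_k (∂x^k/∂x'^i)(∂x^k/∂x'^j).
Jacobian: ∂x/∂u = 1/a, ∂x/∂v = 0, ∂y/∂u = 0, ∂y/∂v = 1/b
g'_{uu} = (1/a)(1/a) + (0)(0) = 1/a^2
g'_{uv} = (1/a)(0) + (0)(1/b) = 0
g'_{vv} = (0)(0) + (1/b)(1/b) = 1/b^2
g'_{ij} = diag(1/a^2, 1/b^2)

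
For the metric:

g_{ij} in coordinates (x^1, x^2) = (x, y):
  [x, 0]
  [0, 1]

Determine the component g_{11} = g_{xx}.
With x^1 = x, x^2 = y, g_{11} = g_{xx} is the row-1, column-1 entry of the matrix.
g_{11} = x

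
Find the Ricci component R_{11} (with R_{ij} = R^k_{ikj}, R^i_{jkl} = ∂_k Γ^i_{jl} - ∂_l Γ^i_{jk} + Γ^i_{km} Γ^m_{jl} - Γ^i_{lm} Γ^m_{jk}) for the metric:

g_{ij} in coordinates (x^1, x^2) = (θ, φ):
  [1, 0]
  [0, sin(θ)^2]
Non-zero Christoffel symbols (Γ^k_{ij} = Γ^k_{ji}):
Γ^θ_{φ φ} = -sin(2*θ)/2
Γ^φ_{θ φ} = 1/tan(θ)
R^θ_{θ θ θ} = 0 (a repeated index in an antisymmetric pair)
R^φ_{θ φ θ} = ∂_φ Γ^φ_{θ θ} - ∂_θ Γ^φ_{θ φ} + Γ^φ_{φ m} Γ^m_{θ θ} - Γ^φ_{θ m} Γ^m_{θ φ}
  = (0) - (-1/sin(θ)^2) + (0) - (1/tan(θ)^2) = 1
R_{θθ} = R^θ_{θ θ θ} + R^φ_{θ φ θ} = (0) + (1) = 1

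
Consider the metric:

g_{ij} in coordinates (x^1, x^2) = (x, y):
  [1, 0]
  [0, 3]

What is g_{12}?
With x^1 = x, x^2 = y, g_{12} = g_{xy} is the row-1, column-2 entry of the matrix.
g_{12} = 0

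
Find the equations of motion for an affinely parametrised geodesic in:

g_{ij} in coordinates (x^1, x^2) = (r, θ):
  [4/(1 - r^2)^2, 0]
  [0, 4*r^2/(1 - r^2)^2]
Geodesic equation: d^2x^k/dλ^2 + Γ^k_{ij} (dx^i/dλ)(dx^j/dλ) = 0.
Non-zero Christoffel symbols:
Γ^r_{r r} = 2*r/(1 - r^2)
Γ^r_{θ θ} = (r^3 + r)/(r^2 - 1)
Γ^θ_{r θ} = (-r^2 - 1)/(r^3 - r)
Substituting (the symmetric pair Γ^k_{ij}, Γ^k_{ji} combines into a factor 2):
d^2r/dλ^2 + (2*r/(1 - r^2)) (dr/dλ)^2 + ((r^3 + r)/(r^2 - 1)) (dθ/dλ)^2 = 0
d^2θ/dλ^2 + ((-2*r^2 - 2)/(r^3 - r)) (dr/dλ)(dθ/dλ) = 0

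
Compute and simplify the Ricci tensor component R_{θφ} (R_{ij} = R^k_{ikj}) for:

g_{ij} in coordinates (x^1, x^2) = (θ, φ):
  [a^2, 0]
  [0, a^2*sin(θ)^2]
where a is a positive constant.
Non-zero Christoffel symbols (Γ^k_{ij} = Γ^k_{ji}):
Γ^θ_{φ φ} = -sin(2*θ)/2
Γ^φ_{θ φ} = 1/tan(θ)
R^θ_{θ θ φ} = 0 (a repeated index in an antisymmetric pair)
R^φ_{θ φ φ} = 0 (a repeated index in an antisymmetric pair)
R_{θφ} = R^θ_{θ θ φ} + R^φ_{θ φ φ} = (0) + (0) = 0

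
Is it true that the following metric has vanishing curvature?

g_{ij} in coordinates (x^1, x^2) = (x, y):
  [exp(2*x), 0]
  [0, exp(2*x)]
Non-zero Christoffel symbols:
Γ^x_{x x} = 1
Γ^x_{y y} = -1
Γ^y_{x y} = 1
Ricci tensor: R_{xx} = 0, R_{xy} = 0, R_{yy} = 0
All R_{ij} vanish; in 2 dimensions the Riemann tensor is fully determined by the Ricci tensor, so R^i_{jkl} = 0: the metric is flat (curvilinear coordinates on flat space).
Yes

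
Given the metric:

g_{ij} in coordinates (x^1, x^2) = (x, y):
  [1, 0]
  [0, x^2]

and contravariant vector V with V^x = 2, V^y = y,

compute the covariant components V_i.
V_i = g_{ij} V^j:
V_x = (1)(2) + (0)(y) = 2
V_y = (0)(2) + (x^2)(y) = x^2*y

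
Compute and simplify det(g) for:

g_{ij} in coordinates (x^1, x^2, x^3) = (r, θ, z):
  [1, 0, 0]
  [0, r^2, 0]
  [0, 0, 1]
Diagonal metric: det(g) = g_{11}·g_{22}·g_{33}
= (1)·(r^2)·(1)
det(g) = r^2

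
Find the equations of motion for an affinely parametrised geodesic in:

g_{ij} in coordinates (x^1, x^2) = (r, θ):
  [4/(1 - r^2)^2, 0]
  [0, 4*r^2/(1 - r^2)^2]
Geodesic equation: d^2x^k/dλ^2 + Γ^k_{ij} (dx^i/dλ)(dx^j/dλ) = 0.
Non-zero Christoffel symbols:
Γ^r_{r r} = 2*r/(1 - r^2)
Γ^r_{θ θ} = (r^3 + r)/(r^2 - 1)
Γ^θ_{r θ} = (-r^2 - 1)/(r^3 - r)
Substituting (the symmetric pair Γ^k_{ij}, Γ^k_{ji} combines into a factor 2):
d^2r/dλ^2 + (2*r/(1 - r^2)) (dr/dλ)^2 + ((r^3 + r)/(r^2 - 1)) (dθ/dλ)^2 = 0
d^2θ/dλ^2 + ((-2*r^2 - 2)/(r^3 - r)) (dr/dλ)(dθ/dλ) = 0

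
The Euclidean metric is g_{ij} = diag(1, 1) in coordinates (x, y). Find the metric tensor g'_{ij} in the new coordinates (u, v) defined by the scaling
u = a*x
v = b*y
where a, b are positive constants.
Invert the transformation: x = u/a, y = v/b
g'_{ij} = (∂x^k/∂x'^i)(∂x^l/∂x'^j) g_{kl}; with g_{kl} = δ_{kl} this is Σ_k (∂x^k/∂x'^i)(∂x^k/∂x'^j).
Jacobian: ∂x/∂u = 1/a, ∂x/∂v = 0, ∂y/∂u = 0, ∂y/∂v = 1/b
g'_{uu} = (1/a)(1/a) + (0)(0) = 1/a^2
g'_{uv} = (1/a)(0) + (0)(1/b) = 0
g'_{vv} = (0)(0) + (1/b)(1/b) = 1/b^2
g'_{ij} = diag(1/a^2, 1/b^2)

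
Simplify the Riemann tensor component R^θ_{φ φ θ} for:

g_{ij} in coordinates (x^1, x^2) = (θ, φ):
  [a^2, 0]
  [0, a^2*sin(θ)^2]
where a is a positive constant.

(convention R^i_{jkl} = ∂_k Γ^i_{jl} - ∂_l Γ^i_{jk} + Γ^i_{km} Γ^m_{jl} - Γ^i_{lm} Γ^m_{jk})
Non-zero Christoffel symbols (Γ^k_{ij} = Γ^k_{ji}):
Γ^θ_{φ φ} = -sin(2*θ)/2
Γ^φ_{θ φ} = 1/tan(θ)
R^θ_{φ φ θ} = ∂_φ Γ^θ_{φ θ} - ∂_θ Γ^θ_{φ φ} + Γ^θ_{φ m} Γ^m_{φ θ} - Γ^θ_{θ m} Γ^m_{φ φ}
  = (0) - (-cos(2*θ)) + (-cos(θ)^2) - (0) = -sin(θ)^2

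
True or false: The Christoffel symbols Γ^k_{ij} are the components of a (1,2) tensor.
Under a change of coordinates Γ picks up an inhomogeneous term ∂²x/∂x'∂x'; e.g. Γ = 0 in Cartesian coordinates but Γ^r_{θθ} = -r in polar coordinates on the same flat plane.
False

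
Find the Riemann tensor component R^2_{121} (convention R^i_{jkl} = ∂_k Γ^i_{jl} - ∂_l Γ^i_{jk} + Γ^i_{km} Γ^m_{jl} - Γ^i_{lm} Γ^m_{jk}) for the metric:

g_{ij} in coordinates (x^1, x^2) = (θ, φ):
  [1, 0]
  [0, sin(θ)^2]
Non-zero Christoffel symbols (Γ^k_{ij} = Γ^k_{ji}):
Γ^θ_{φ φ} = -sin(2*θ)/2
Γ^φ_{θ φ} = 1/tan(θ)
R^φ_{θ φ θ} = ∂_φ Γ^φ_{θ θ} - ∂_θ Γ^φ_{θ φ} + Γ^φ_{φ m} Γ^m_{θ θ} - Γ^φ_{θ m} Γ^m_{θ φ}
  = (0) - (-1/sin(θ)^2) + (0) - (1/tan(θ)^2) = 1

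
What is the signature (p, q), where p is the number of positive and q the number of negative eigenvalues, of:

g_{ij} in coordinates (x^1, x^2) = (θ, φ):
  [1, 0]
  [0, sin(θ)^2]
The metric is diagonal, so its eigenvalues are the diagonal entries: 1, sin(θ)^2 (at a generic point, where coordinate-dependent entries are positive).
2 positive, 0 negative.
(2, 0) - Riemannian (positive definite)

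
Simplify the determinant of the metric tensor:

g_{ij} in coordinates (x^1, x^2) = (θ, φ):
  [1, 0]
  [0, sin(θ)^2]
For a 2×2 metric: det(g) = g_{11}·g_{22} - g_{12}·g_{21}
= (1)·(sin(θ)^2) - (0)·(0)
= sin(θ)^2 - 0
det(g) = sin(θ)^2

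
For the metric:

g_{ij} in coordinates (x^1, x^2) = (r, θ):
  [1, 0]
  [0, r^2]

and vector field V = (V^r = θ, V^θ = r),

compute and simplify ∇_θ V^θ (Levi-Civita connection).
Non-zero Christoffel symbols:
Γ^r_{θ θ} = -r
Γ^θ_{r θ} = 1/r
∇_θ V^θ = ∂_θ V^θ + Γ^θ_{θ j} V^j
  = (0) + (1/r)(θ) + (0)(r)
  = θ/r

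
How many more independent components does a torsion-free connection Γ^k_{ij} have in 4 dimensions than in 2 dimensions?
Independent components in n dimensions: n × n(n+1)/2 = n^2(n+1)/2.
4D: 4 × 10 = 40
2D: 2 × 3 = 6
Difference = 40 - 6 = 34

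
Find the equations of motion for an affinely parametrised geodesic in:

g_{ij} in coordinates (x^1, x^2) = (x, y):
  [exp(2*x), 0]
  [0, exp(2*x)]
Geodesic equation: d^2x^k/dλ^2 + Γ^k_{ij} (dx^i/dλ)(dx^j/dλ) = 0.
Non-zero Christoffel symbols:
Γ^x_{x x} = 1
Γ^x_{y y} = -1
Γ^y_{x y} = 1
Substituting (the symmetric pair Γ^k_{ij}, Γ^k_{ji} combines into a factor 2):
d^2x/dλ^2 + (dx/dλ)^2 - (dy/dλ)^2 = 0
d^2y/dλ^2 + 2 (dx/dλ)(dy/dλ) = 0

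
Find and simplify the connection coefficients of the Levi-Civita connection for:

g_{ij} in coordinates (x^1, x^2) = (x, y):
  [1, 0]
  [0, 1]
Using Γ^k_{ij} = (1/2) g^{km} (∂_i g_{mj} + ∂_j g_{mi} - ∂_m g_{ij}); the metric is diagonal, so only the m = k term contributes.
Every metric component is constant, so all ∂_m g_{ij} = 0 and every Christoffel symbol vanishes.
All Christoffel symbols are zero.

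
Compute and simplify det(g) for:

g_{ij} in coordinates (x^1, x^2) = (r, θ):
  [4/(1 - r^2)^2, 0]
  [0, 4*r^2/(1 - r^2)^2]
For a 2×2 metric: det(g) = g_{11}·g_{22} - g_{12}·g_{21}
= (4/(1 - r^2)^2)·(4*r^2/(1 - r^2)^2) - (0)·(0)
= 16*r^2/(1 - r^2)^4 - 0
det(g) = 16*r^2/(1 - r^2)^4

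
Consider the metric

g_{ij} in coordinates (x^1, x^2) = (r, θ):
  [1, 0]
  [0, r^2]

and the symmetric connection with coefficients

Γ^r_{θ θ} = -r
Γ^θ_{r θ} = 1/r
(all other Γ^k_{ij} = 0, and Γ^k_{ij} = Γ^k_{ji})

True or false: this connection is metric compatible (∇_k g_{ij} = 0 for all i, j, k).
Using ∇_k g_{ij} = ∂_k g_{ij} - Γ^m_{ki} g_{mj} - Γ^m_{kj} g_{im}:
e.g. ∇_r g_{θθ} = (2*r) - (r) - (r) = 0
Every component ∇_k g_{ij} vanishes: the connection is metric compatible.
True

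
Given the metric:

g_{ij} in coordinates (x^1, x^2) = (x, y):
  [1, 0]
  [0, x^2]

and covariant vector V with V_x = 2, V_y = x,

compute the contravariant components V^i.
Inverse metric (diagonal): g^{xx} = 1, g^{yy} = 1/x^2
V^i = g^{ij} V_j:
V^x = (1)(2) + (0)(x) = 2
V^y = (0)(2) + (1/x^2)(x) = 1/x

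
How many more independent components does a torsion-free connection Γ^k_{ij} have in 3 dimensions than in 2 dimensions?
Independent components in n dimensions: n × n(n+1)/2 = n^2(n+1)/2.
3D: 3 × 6 = 18
2D: 2 × 3 = 6
Difference = 18 - 6 = 12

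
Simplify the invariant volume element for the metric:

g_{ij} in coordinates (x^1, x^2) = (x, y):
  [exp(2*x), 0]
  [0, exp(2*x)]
det(g) = exp(4*x)
√|det(g)| = exp(2*x)
Volume element: dV = exp(2*x) dx dy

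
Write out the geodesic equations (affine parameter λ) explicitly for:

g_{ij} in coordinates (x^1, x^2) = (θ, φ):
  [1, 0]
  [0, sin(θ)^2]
Geodesic equation: d^2x^k/dλ^2 + Γ^k_{ij} (dx^i/dλ)(dx^j/dλ) = 0.
Non-zero Christoffel symbols:
Γ^θ_{φ φ} = -sin(2*θ)/2
Γ^φ_{θ φ} = 1/tan(θ)
Substituting (the symmetric pair Γ^k_{ij}, Γ^k_{ji} combines into a factor 2):
d^2θ/dλ^2 - (sin(2*θ)/2) (dφ/dλ)^2 = 0
d^2φ/dλ^2 + (2/tan(θ)) (dθ/dλ)(dφ/dλ) = 0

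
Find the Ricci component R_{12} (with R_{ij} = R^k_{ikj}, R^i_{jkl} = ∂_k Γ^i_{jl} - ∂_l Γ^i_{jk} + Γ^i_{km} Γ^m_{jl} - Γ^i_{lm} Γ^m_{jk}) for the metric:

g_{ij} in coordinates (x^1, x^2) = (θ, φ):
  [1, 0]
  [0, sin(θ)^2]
Non-zero Christoffel symbols (Γ^k_{ij} = Γ^k_{ji}):
Γ^θ_{φ φ} = -sin(2*θ)/2
Γ^φ_{θ φ} = 1/tan(θ)
R^θ_{θ θ φ} = 0 (a repeated index in an antisymmetric pair)
R^φ_{θ φ φ} = 0 (a repeated index in an antisymmetric pair)
R_{θφ} = R^θ_{θ θ φ} + R^φ_{θ φ φ} = (0) + (0) = 0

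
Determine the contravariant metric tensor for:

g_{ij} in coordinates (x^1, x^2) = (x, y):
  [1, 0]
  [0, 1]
The metric is diagonal, so g^{ij} is diagonal with entries 1/g_{ii}: diag(1, 1).
g^{ij}:
  [1, 0]
  [0, 1]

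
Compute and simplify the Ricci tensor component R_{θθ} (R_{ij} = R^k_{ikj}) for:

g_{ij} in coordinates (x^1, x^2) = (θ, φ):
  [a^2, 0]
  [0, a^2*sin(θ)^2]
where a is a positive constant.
Non-zero Christoffel symbols (Γ^k_{ij} = Γ^k_{ji}):
Γ^θ_{φ φ} = -sin(2*θ)/2
Γ^φ_{θ φ} = 1/tan(θ)
R^θ_{θ θ θ} = 0 (a repeated index in an antisymmetric pair)
R^φ_{θ φ θ} = ∂_φ Γ^φ_{θ θ} - ∂_θ Γ^φ_{θ φ} + Γ^φ_{φ m} Γ^m_{θ θ} - Γ^φ_{θ m} Γ^m_{θ φ}
  = (0) - (-1/sin(θ)^2) + (0) - (1/tan(θ)^2) = 1
R_{θθ} = R^θ_{θ θ θ} + R^φ_{θ φ θ} = (0) + (1) = 1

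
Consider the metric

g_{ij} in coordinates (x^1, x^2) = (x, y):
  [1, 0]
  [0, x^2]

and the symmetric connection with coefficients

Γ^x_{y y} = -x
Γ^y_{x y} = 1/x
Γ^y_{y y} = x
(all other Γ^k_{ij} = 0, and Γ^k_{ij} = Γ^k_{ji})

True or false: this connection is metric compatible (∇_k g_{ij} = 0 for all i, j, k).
Using ∇_k g_{ij} = ∂_k g_{ij} - Γ^m_{ki} g_{mj} - Γ^m_{kj} g_{im}:
∇_y g_{yy} = (0) - (x^3) - (x^3) = -2*x^3 ≠ 0
So the connection is not metric compatible (it is not the Levi-Civita connection).
False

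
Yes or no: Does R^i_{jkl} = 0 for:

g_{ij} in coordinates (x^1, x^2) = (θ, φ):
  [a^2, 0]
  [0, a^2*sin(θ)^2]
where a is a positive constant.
Non-zero Christoffel symbols:
Γ^θ_{φ φ} = -sin(2*θ)/2
Γ^φ_{θ φ} = 1/tan(θ)
Ricci tensor: R_{θθ} = 1, R_{θφ} = 0, R_{φφ} = sin(θ)^2
The Ricci tensor is non-zero, so the Riemann tensor is non-zero: not flat.
No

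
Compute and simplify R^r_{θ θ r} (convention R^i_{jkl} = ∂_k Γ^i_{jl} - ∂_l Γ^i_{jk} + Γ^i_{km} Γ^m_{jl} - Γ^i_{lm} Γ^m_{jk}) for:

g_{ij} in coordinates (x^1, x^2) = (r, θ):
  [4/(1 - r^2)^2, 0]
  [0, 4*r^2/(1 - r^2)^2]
Non-zero Christoffel symbols (Γ^k_{ij} = Γ^k_{ji}):
Γ^r_{r r} = 2*r/(1 - r^2)
Γ^r_{θ θ} = (r^3 + r)/(r^2 - 1)
Γ^θ_{r θ} = (-r^2 - 1)/(r^3 - r)
R^r_{θ θ r} = ∂_θ Γ^r_{θ r} - ∂_r Γ^r_{θ θ} + Γ^r_{θ m} Γ^m_{θ r} - Γ^r_{r m} Γ^m_{θ θ}
  = (0) - ((r^4 - 4*r^2 - 1)/(r^2 - 1)^2) + (-(r^2 + 1)^2/(r^2 - 1)^2) - (-2*r^2*(r^2 + 1)/(r^2 - 1)^2) = 4*r^2/(r^2 - 1)^2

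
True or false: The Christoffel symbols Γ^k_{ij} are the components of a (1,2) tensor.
Under a change of coordinates Γ picks up an inhomogeneous term ∂²x/∂x'∂x'; e.g. Γ = 0 in Cartesian coordinates but Γ^r_{θθ} = -r in polar coordinates on the same flat plane.
False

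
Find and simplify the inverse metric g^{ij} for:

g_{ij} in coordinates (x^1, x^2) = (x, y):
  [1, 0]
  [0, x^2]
The metric is diagonal, so g^{ij} is diagonal with entries 1/g_{ii}: diag(1, 1/(x^2)).
g^{ij}:
  [1, 0]
  [0, 1/x^2]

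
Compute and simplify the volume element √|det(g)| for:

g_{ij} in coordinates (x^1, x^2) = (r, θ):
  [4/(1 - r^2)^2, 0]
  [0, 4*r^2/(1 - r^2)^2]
det(g) = 16*r^2/(1 - r^2)^4
√|det(g)| = 4*r/(r^2 - 1)^2
Volume element: dV = 4*r/(r^2 - 1)^2 dr dθ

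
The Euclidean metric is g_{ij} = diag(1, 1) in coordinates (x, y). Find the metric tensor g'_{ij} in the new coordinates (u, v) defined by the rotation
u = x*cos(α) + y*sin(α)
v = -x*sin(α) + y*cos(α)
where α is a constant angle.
Invert the transformation: x = u*cos(α) - v*sin(α), y = u*sin(α) + v*cos(α)
g'_{ij} = (∂x^k/∂x'^i)(∂x^l/∂x'^j) g_{kl}; with g_{kl} = δ_{kl} this is Σ_k (∂x^k/∂x'^i)(∂x^k/∂x'^j).
Jacobian: ∂x/∂u = cos(α), ∂x/∂v = -sin(α), ∂y/∂u = sin(α), ∂y/∂v = cos(α)
g'_{uu} = (cos(α))(cos(α)) + (sin(α))(sin(α)) = 1
g'_{uv} = (cos(α))(-sin(α)) + (sin(α))(cos(α)) = 0
g'_{vv} = (-sin(α))(-sin(α)) + (cos(α))(cos(α)) = 1
g'_{ij} = diag(1, 1)
The Euclidean metric is invariant under rotations.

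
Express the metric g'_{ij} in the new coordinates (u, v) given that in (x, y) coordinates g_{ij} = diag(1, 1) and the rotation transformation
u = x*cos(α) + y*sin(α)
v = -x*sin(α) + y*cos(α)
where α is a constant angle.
Invert the transformation: x = u*cos(α) - v*sin(α), y = u*sin(α) + v*cos(α)
g'_{ij} = (∂x^k/∂x'^i)(∂x^l/∂x'^j) g_{kl}; with g_{kl} = δ_{kl} this is Σ_k (∂x^k/∂x'^i)(∂x^k/∂x'^j).
Jacobian: ∂x/∂u = cos(α), ∂x/∂v = -sin(α), ∂y/∂u = sin(α), ∂y/∂v = cos(α)
g'_{uu} = (cos(α))(cos(α)) + (sin(α))(sin(α)) = 1
g'_{uv} = (cos(α))(-sin(α)) + (sin(α))(cos(α)) = 0
g'_{vv} = (-sin(α))(-sin(α)) + (cos(α))(cos(α)) = 1
g'_{ij} = diag(1, 1)
The Euclidean metric is invariant under rotations.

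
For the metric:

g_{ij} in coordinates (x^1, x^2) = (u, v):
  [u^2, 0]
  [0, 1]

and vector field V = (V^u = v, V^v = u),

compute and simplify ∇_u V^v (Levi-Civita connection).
Non-zero Christoffel symbols:
Γ^u_{u u} = 1/u
∇_u V^v = ∂_u V^v + Γ^v_{u j} V^j
  = (1) + (0)(v) + (0)(u)
  = 1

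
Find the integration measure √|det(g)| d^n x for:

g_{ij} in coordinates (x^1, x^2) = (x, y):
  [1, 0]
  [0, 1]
det(g) = 1
√|det(g)| = 1
Volume element: dV = 1 dx dy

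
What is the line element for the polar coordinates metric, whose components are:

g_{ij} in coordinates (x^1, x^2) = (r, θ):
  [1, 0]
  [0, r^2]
ds^2 = g_{ij} dx^i dx^j; only the non-zero components contribute.
ds^2 = dr^2 + r^2 dθ^2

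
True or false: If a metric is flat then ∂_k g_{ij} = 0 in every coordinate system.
Flatness means R^i_{jkl} = 0; the components can still vary, e.g. the flat plane in polar coordinates has g_{θθ} = r^2.
False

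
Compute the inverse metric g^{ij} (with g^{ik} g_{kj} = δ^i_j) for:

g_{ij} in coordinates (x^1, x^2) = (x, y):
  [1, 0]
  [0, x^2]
The metric is diagonal, so g^{ij} is diagonal with entries 1/g_{ii}: diag(1, 1/(x^2)).
g^{ij}:
  [1, 0]
  [0, 1/x^2]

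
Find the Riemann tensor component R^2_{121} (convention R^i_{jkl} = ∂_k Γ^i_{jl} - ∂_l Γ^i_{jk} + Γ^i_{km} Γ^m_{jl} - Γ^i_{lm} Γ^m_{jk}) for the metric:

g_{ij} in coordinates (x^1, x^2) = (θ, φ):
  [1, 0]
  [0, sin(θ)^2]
Non-zero Christoffel symbols (Γ^k_{ij} = Γ^k_{ji}):
Γ^θ_{φ φ} = -sin(2*θ)/2
Γ^φ_{θ φ} = 1/tan(θ)
R^φ_{θ φ θ} = ∂_φ Γ^φ_{θ θ} - ∂_θ Γ^φ_{θ φ} + Γ^φ_{φ m} Γ^m_{θ θ} - Γ^φ_{θ m} Γ^m_{θ φ}
  = (0) - (-1/sin(θ)^2) + (0) - (1/tan(θ)^2) = 1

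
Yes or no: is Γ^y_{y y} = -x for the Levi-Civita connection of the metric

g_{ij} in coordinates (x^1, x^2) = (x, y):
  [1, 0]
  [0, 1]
Γ^y_{y y} = (1/2) g^{yy} (∂_y g_{yy} + ∂_y g_{yy} - ∂_y g_{yy}) = (1/2)(1)((0) + (0) - (0)) = 0
This differs from the proposed value -x.
No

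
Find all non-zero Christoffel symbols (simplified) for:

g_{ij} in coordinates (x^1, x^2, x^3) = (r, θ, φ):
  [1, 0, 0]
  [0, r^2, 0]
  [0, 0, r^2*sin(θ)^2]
Using Γ^k_{ij} = (1/2) g^{km} (∂_i g_{mj} + ∂_j g_{mi} - ∂_m g_{ij}); the metric is diagonal, so only the m = k term contributes.
Non-zero symbols (using the symmetry Γ^k_{ij} = Γ^k_{ji}):
Γ^r_{θ θ} = (1/2) g^{rr} (∂_θ g_{rθ} + ∂_θ g_{rθ} - ∂_r g_{θθ}) = (1/2)(1)((0) + (0) - (2*r)) = -r
Γ^r_{φ φ} = (1/2) g^{rr} (∂_φ g_{rφ} + ∂_φ g_{rφ} - ∂_r g_{φφ}) = (1/2)(1)((0) + (0) - (2*r*sin(θ)^2)) = -r*sin(θ)^2
Γ^θ_{r θ} = (1/2) g^{θθ} (∂_r g_{θθ} + ∂_θ g_{θr} - ∂_θ g_{rθ}) = (1/2)(1/r^2)((2*r) + (0) - (0)) = 1/r
Γ^θ_{φ φ} = (1/2) g^{θθ} (∂_φ g_{θφ} + ∂_φ g_{θφ} - ∂_θ g_{φφ}) = (1/2)(1/r^2)((0) + (0) - (r^2*sin(2*θ))) = -sin(2*θ)/2
Γ^φ_{r φ} = (1/2) g^{φφ} (∂_r g_{φφ} + ∂_φ g_{φr} - ∂_φ g_{rφ}) = (1/2)(1/(r^2*sin(θ)^2))((2*r*sin(θ)^2) + (0) - (0)) = 1/r
Γ^φ_{θ φ} = (1/2) g^{φφ} (∂_θ g_{φφ} + ∂_φ g_{φθ} - ∂_φ g_{θφ}) = (1/2)(1/(r^2*sin(θ)^2))((r^2*sin(2*θ)) + (0) - (0)) = 1/tan(θ)
All other Christoffel symbols are zero.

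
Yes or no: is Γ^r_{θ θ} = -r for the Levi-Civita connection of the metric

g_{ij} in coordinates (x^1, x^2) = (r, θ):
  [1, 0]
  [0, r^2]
Γ^r_{θ θ} = (1/2) g^{rr} (∂_θ g_{rθ} + ∂_θ g_{rθ} - ∂_r g_{θθ}) = (1/2)(1)((0) + (0) - (2*r)) = -r
This equals the proposed value -r.
Yes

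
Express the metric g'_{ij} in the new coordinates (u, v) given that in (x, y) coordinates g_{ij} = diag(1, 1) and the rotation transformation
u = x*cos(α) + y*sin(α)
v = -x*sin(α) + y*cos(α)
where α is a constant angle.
Invert the transformation: x = u*cos(α) - v*sin(α), y = u*sin(α) + v*cos(α)
g'_{ij} = (∂x^k/∂x'^i)(∂x^l/∂x'^j) g_{kl}; with g_{kl} = δ_{kl} this is Σ_k (∂x^k/∂x'^i)(∂x^k/∂x'^j).
Jacobian: ∂x/∂u = cos(α), ∂x/∂v = -sin(α), ∂y/∂u = sin(α), ∂y/∂v = cos(α)
g'_{uu} = (cos(α))(cos(α)) + (sin(α))(sin(α)) = 1
g'_{uv} = (cos(α))(-sin(α)) + (sin(α))(cos(α)) = 0
g'_{vv} = (-sin(α))(-sin(α)) + (cos(α))(cos(α)) = 1
g'_{ij} = diag(1, 1)
The Euclidean metric is invariant under rotations.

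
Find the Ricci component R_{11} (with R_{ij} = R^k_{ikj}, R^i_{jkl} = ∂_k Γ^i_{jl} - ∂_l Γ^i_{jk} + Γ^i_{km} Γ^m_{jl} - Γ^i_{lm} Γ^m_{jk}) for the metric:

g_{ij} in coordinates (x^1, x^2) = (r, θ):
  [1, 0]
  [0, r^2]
Non-zero Christoffel symbols (Γ^k_{ij} = Γ^k_{ji}):
Γ^r_{θ θ} = -r
Γ^θ_{r θ} = 1/r
R^r_{r r r} = 0 (a repeated index in an antisymmetric pair)
R^θ_{r θ r} = ∂_θ Γ^θ_{r r} - ∂_r Γ^θ_{r θ} + Γ^θ_{θ m} Γ^m_{r r} - Γ^θ_{r m} Γ^m_{r θ}
  = (0) - (-1/r^2) + (0) - (1/r^2) = 0
R_{rr} = R^r_{r r r} + R^θ_{r θ r} = (0) + (0) = 0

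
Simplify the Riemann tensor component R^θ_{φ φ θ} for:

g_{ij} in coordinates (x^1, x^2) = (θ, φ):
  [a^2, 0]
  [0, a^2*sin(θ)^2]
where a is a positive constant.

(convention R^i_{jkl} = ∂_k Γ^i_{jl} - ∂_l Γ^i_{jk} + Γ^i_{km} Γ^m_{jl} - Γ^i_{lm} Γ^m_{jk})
Non-zero Christoffel symbols (Γ^k_{ij} = Γ^k_{ji}):
Γ^θ_{φ φ} = -sin(2*θ)/2
Γ^φ_{θ φ} = 1/tan(θ)
R^θ_{φ φ θ} = ∂_φ Γ^θ_{φ θ} - ∂_θ Γ^θ_{φ φ} + Γ^θ_{φ m} Γ^m_{φ θ} - Γ^θ_{θ m} Γ^m_{φ φ}
  = (0) - (-cos(2*θ)) + (-cos(θ)^2) - (0) = -sin(θ)^2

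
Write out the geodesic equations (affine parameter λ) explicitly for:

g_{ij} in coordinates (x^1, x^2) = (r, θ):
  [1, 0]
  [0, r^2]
Geodesic equation: d^2x^k/dλ^2 + Γ^k_{ij} (dx^i/dλ)(dx^j/dλ) = 0.
Non-zero Christoffel symbols:
Γ^r_{θ θ} = -r
Γ^θ_{r θ} = 1/r
Substituting (the symmetric pair Γ^k_{ij}, Γ^k_{ji} combines into a factor 2):
d^2r/dλ^2 - r (dθ/dλ)^2 = 0
d^2θ/dλ^2 + (2/r) (dr/dλ)(dθ/dλ) = 0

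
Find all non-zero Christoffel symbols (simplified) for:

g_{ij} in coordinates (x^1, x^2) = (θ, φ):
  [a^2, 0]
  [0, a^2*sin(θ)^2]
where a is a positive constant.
Using Γ^k_{ij} = (1/2) g^{km} (∂_i g_{mj} + ∂_j g_{mi} - ∂_m g_{ij}); the metric is diagonal, so only the m = k term contributes.
Non-zero symbols (using the symmetry Γ^k_{ij} = Γ^k_{ji}):
Γ^θ_{φ φ} = (1/2) g^{θθ} (∂_φ g_{θφ} + ∂_φ g_{θφ} - ∂_θ g_{φφ}) = (1/2)(1/a^2)((0) + (0) - (a^2*sin(2*θ))) = -sin(2*θ)/2
Γ^φ_{θ φ} = (1/2) g^{φφ} (∂_θ g_{φφ} + ∂_φ g_{φθ} - ∂_φ g_{θφ}) = (1/2)(1/(a^2*sin(θ)^2))((a^2*sin(2*θ)) + (0) - (0)) = 1/tan(θ)
All other Christoffel symbols are zero.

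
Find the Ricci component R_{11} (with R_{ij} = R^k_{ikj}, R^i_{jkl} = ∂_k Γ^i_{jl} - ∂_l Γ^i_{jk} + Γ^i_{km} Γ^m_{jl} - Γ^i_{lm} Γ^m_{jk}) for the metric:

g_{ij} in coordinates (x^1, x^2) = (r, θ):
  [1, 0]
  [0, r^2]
Non-zero Christoffel symbols (Γ^k_{ij} = Γ^k_{ji}):
Γ^r_{θ θ} = -r
Γ^θ_{r θ} = 1/r
R^r_{r r r} = 0 (a repeated index in an antisymmetric pair)
R^θ_{r θ r} = ∂_θ Γ^θ_{r r} - ∂_r Γ^θ_{r θ} + Γ^θ_{θ m} Γ^m_{r r} - Γ^θ_{r m} Γ^m_{r θ}
  = (0) - (-1/r^2) + (0) - (1/r^2) = 0
R_{rr} = R^r_{r r r} + R^θ_{r θ r} = (0) + (0) = 0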